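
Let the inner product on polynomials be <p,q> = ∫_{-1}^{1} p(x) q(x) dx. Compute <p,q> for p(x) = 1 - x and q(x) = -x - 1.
<p,q> = -4/3

Expand the product: p(x)·q(x) = x^2 - 1.
∫_{-1}^{1} of each monomial x^k gives [2/(k+1) if k even, 0 if k odd]. Integrating term-by-term (or equivalently evaluating the antiderivative F(x) = x^3/3 - x at the endpoints):
  F(1) − F(−1) = -2/3 − (2/3) = -4/3.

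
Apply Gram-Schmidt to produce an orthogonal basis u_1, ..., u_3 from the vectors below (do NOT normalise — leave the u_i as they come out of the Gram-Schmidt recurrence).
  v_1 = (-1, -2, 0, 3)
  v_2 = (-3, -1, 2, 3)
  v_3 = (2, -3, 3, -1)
Orthogonal basis:
  u_1 = (-1, -2, 0, 3)
  u_2 = (-2, 1, 2, 0)
  u_3 = (233/126, -173/63, 29/9, -17/14)

Apply the Gram-Schmidt recurrence
  u_1 = v_1
  u_i = v_i − Σ_{j<i} ((v_i · u_j) / (u_j · u_j)) · u_j.

Step by step this gives:
  u_1 = (-1, -2, 0, 3)
  u_2 = (-2, 1, 2, 0)
  u_3 = (233/126, -173/63, 29/9, -17/14)

Orthogonality check:
  u_2 · u_1 = 0 (should be 0)
  u_3 · u_1 = 0 (should be 0)
  u_3 · u_2 = 0 (should be 0)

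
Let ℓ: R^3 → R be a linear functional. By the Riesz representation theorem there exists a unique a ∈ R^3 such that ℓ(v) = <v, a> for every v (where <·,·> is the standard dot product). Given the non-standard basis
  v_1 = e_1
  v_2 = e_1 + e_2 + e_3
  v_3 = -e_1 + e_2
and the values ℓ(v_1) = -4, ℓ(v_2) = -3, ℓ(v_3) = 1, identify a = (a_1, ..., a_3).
a = (-4, -3, 4)

Write a = (a_1, ..., a_3) in the standard basis. For each basis vector v_i, ℓ(v_i) = <v_i, a> is a linear equation in the a_j's. Collect the n equations into a matrix system V a = ℓ, where row i of V is v_i (expressed in the standard basis). Since V is invertible (lower-triangular with 1s on the diagonal, up to permutation), solve by back-substitution:
  V =
[[1, 0, 0],
 [1, 1, 1],
 [-1, 1, 0]]
  V a = (-4, -3, 1)
Solving gives a = (-4, -3, 4).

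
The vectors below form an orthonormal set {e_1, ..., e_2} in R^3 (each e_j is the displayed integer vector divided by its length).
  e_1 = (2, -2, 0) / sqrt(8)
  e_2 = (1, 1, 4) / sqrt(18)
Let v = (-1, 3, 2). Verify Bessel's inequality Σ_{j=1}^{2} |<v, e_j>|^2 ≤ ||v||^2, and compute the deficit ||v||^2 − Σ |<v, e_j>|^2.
Σ |<v, e_j>|^2 = 122/9; ||v||^2 = 14; deficit = 4/9

Write each e_j = u_j / sqrt(<u_j, u_j>) where u_j is the displayed integer vector. Then <v, e_j> = <v, u_j> / sqrt(<u_j, u_j>), so |<v, e_j>|^2 = <v, u_j>^2 / <u_j, u_j>.
Coefficients: <v, e_1> = -8/sqrt(8), <v, e_2> = 10/sqrt(18).
Square and sum: Σ |<v, e_j>|^2 = 122/9.
Compute ||v||^2 = v·v = 14.
Deficit = 14 − 122/9 = 4/9 ≥ 0, confirming Bessel's inequality. (The deficit equals ||v − Σ <v,e_j> e_j||^2, the squared distance from v to span{e_j}.)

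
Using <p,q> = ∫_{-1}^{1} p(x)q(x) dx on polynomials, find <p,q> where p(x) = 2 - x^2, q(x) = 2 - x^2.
<p,q> = 86/15

Expand the product: p(x)·q(x) = x^4 - 4*x^2 + 4.
∫_{-1}^{1} of each monomial x^k gives [2/(k+1) if k even, 0 if k odd]. Integrating term-by-term (or equivalently evaluating the antiderivative F(x) = x^5/5 - 4*x^3/3 + 4*x at the endpoints):
  F(1) − F(−1) = 43/15 − (-43/15) = 86/15.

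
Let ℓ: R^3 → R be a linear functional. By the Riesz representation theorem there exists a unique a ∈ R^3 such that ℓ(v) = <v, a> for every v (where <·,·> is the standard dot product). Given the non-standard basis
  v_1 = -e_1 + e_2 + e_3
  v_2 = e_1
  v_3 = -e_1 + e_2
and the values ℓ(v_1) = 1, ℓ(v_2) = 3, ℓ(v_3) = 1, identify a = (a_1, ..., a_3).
a = (3, 4, 0)

Write a = (a_1, ..., a_3) in the standard basis. For each basis vector v_i, ℓ(v_i) = <v_i, a> is a linear equation in the a_j's. Collect the n equations into a matrix system V a = ℓ, where row i of V is v_i (expressed in the standard basis). Since V is invertible (lower-triangular with 1s on the diagonal, up to permutation), solve by back-substitution:
  V =
[[-1, 1, 1],
 [1, 0, 0],
 [-1, 1, 0]]
  V a = (1, 3, 1)
Solving gives a = (3, 4, 0).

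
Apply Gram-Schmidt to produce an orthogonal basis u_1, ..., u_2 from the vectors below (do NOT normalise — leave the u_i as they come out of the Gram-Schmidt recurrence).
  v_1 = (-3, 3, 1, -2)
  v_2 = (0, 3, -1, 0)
Orthogonal basis:
  u_1 = (-3, 3, 1, -2)
  u_2 = (24/23, 45/23, -31/23, 16/23)

Apply the Gram-Schmidt recurrence
  u_1 = v_1
  u_i = v_i − Σ_{j<i} ((v_i · u_j) / (u_j · u_j)) · u_j.

Step by step this gives:
  u_1 = (-3, 3, 1, -2)
  u_2 = (24/23, 45/23, -31/23, 16/23)

Orthogonality check:
  u_2 · u_1 = 0 (should be 0)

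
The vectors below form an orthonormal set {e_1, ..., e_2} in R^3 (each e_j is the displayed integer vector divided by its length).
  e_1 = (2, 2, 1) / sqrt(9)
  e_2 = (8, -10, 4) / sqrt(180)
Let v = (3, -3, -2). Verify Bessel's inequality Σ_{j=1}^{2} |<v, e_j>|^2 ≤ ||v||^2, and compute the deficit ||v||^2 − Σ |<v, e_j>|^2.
Σ |<v, e_j>|^2 = 61/5; ||v||^2 = 22; deficit = 49/5

Write each e_j = u_j / sqrt(<u_j, u_j>) where u_j is the displayed integer vector. Then <v, e_j> = <v, u_j> / sqrt(<u_j, u_j>), so |<v, e_j>|^2 = <v, u_j>^2 / <u_j, u_j>.
Coefficients: <v, e_1> = -2/sqrt(9), <v, e_2> = 46/sqrt(180).
Square and sum: Σ |<v, e_j>|^2 = 61/5.
Compute ||v||^2 = v·v = 22.
Deficit = 22 − 61/5 = 49/5 ≥ 0, confirming Bessel's inequality. (The deficit equals ||v − Σ <v,e_j> e_j||^2, the squared distance from v to span{e_j}.)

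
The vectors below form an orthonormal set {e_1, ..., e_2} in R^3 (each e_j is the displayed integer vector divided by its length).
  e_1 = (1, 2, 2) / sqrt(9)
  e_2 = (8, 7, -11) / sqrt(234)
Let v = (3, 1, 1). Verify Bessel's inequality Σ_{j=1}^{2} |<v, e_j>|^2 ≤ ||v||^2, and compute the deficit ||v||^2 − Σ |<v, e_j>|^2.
Σ |<v, e_j>|^2 = 93/13; ||v||^2 = 11; deficit = 50/13

Write each e_j = u_j / sqrt(<u_j, u_j>) where u_j is the displayed integer vector. Then <v, e_j> = <v, u_j> / sqrt(<u_j, u_j>), so |<v, e_j>|^2 = <v, u_j>^2 / <u_j, u_j>.
Coefficients: <v, e_1> = 7/sqrt(9), <v, e_2> = 20/sqrt(234).
Square and sum: Σ |<v, e_j>|^2 = 93/13.
Compute ||v||^2 = v·v = 11.
Deficit = 11 − 93/13 = 50/13 ≥ 0, confirming Bessel's inequality. (The deficit equals ||v − Σ <v,e_j> e_j||^2, the squared distance from v to span{e_j}.)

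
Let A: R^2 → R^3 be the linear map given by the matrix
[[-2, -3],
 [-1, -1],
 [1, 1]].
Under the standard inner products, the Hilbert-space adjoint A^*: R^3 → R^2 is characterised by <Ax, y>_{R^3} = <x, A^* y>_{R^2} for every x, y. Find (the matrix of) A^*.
A^* = A^T =
[[-2, -1, 1],
 [-3, -1, 1]]

For real matrices with standard dot products, the defining identity <Ax, y> = <x, A^* y> gives (Ax)^T y = x^T (A^*) y, i.e. x^T A^T y = x^T (A^*) y. Since this holds for all x, y, we must have A^* = A^T. Therefore
A^* =
[[-2, -1, 1],
 [-3, -1, 1]].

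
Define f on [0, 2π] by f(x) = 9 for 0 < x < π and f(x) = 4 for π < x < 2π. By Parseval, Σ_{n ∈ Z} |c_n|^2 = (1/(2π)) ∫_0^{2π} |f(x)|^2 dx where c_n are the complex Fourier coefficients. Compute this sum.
Σ |c_n|^2 = 97/2

Parseval equates the L^2 energy of f (normalised by 1/(2π)) with the ℓ^2 sum of its Fourier coefficients: (1/(2π)) ∫_0^{2π} |f|^2 = Σ |c_n|^2.
Compute the left side: (1/(2π)) [∫_0^π 9^2 dx + ∫_π^{2π} 4^2 dx] = (1/(2π)) · (81π + 16π) = (81 + 16)/2 = 97/2.
So Σ_{n ∈ Z} |c_n|^2 = 97/2.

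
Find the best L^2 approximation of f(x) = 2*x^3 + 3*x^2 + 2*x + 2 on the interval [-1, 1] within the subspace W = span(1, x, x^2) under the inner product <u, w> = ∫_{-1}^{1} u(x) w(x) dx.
g(x) = 3*x^2 + 16*x/5 + 2

The best approximation g ∈ W is the orthogonal projection of f onto W. Writing g = a_0 + a_1 x + a_2 x^2, the coefficients solve the normal equations G · a = b where
  G_{ij} = <φ_i, φ_j> and b_i = <f, φ_i>, with φ_0 = 1, φ_1 = x, φ_2 = x^2.
G =
  [2, 0, 2/3]
  [0, 2/3, 0]
  [2/3, 0, 2/5],
b = (6, 32/15, 38/15).
Solving gives a_0 = 2, a_1 = 16/5, a_2 = 3, so
  g(x) = 3*x^2 + 16*x/5 + 2.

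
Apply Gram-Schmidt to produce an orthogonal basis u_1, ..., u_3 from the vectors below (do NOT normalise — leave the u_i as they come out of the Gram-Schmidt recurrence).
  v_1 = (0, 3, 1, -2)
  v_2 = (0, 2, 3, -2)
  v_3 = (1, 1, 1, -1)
Orthogonal basis:
  u_1 = (0, 3, 1, -2)
  u_2 = (0, -11/14, 29/14, -1/7)
  u_3 = (1, -4/69, -2/69, -7/69)

Apply the Gram-Schmidt recurrence
  u_1 = v_1
  u_i = v_i − Σ_{j<i} ((v_i · u_j) / (u_j · u_j)) · u_j.

Step by step this gives:
  u_1 = (0, 3, 1, -2)
  u_2 = (0, -11/14, 29/14, -1/7)
  u_3 = (1, -4/69, -2/69, -7/69)

Orthogonality check:
  u_2 · u_1 = 0 (should be 0)
  u_3 · u_1 = 0 (should be 0)
  u_3 · u_2 = 0 (should be 0)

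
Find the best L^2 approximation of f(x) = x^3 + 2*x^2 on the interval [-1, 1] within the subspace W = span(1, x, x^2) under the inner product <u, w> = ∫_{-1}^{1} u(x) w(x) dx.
g(x) = 2*x^2 + 3*x/5

The best approximation g ∈ W is the orthogonal projection of f onto W. Writing g = a_0 + a_1 x + a_2 x^2, the coefficients solve the normal equations G · a = b where
  G_{ij} = <φ_i, φ_j> and b_i = <f, φ_i>, with φ_0 = 1, φ_1 = x, φ_2 = x^2.
G =
  [2, 0, 2/3]
  [0, 2/3, 0]
  [2/3, 0, 2/5],
b = (4/3, 2/5, 4/5).
Solving gives a_0 = 0, a_1 = 3/5, a_2 = 2, so
  g(x) = 2*x^2 + 3*x/5.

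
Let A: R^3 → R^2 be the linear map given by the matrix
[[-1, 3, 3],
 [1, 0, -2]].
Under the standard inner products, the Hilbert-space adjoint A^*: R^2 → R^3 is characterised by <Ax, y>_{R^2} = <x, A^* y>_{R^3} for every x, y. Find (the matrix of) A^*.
A^* = A^T =
[[-1, 1],
 [3, 0],
 [3, -2]]

For real matrices with standard dot products, the defining identity <Ax, y> = <x, A^* y> gives (Ax)^T y = x^T (A^*) y, i.e. x^T A^T y = x^T (A^*) y. Since this holds for all x, y, we must have A^* = A^T. Therefore
A^* =
[[-1, 1],
 [3, 0],
 [3, -2]].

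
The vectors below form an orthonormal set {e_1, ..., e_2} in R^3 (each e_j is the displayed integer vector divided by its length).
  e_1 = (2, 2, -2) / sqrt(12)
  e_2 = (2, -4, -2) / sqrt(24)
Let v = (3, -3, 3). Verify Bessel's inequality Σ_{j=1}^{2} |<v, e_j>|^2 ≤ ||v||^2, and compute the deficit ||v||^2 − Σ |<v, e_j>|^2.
Σ |<v, e_j>|^2 = 9; ||v||^2 = 27; deficit = 18

Write each e_j = u_j / sqrt(<u_j, u_j>) where u_j is the displayed integer vector. Then <v, e_j> = <v, u_j> / sqrt(<u_j, u_j>), so |<v, e_j>|^2 = <v, u_j>^2 / <u_j, u_j>.
Coefficients: <v, e_1> = -6/sqrt(12), <v, e_2> = 12/sqrt(24).
Square and sum: Σ |<v, e_j>|^2 = 9.
Compute ||v||^2 = v·v = 27.
Deficit = 27 − 9 = 18 ≥ 0, confirming Bessel's inequality. (The deficit equals ||v − Σ <v,e_j> e_j||^2, the squared distance from v to span{e_j}.)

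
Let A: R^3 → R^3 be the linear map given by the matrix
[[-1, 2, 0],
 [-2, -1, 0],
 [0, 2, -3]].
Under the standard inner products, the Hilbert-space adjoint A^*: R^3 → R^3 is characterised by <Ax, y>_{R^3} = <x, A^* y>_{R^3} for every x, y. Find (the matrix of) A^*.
A^* = A^T =
[[-1, -2, 0],
 [2, -1, 2],
 [0, 0, -3]]

For real matrices with standard dot products, the defining identity <Ax, y> = <x, A^* y> gives (Ax)^T y = x^T (A^*) y, i.e. x^T A^T y = x^T (A^*) y. Since this holds for all x, y, we must have A^* = A^T. Therefore
A^* =
[[-1, -2, 0],
 [2, -1, 2],
 [0, 0, -3]].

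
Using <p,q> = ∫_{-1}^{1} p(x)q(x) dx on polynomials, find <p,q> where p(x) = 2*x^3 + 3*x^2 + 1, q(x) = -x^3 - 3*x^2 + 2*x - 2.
<p,q> = -88/7

Expand the product: p(x)·q(x) = -2*x^6 - 9*x^5 - 5*x^4 + x^3 - 9*x^2 + 2*x - 2.
∫_{-1}^{1} of each monomial x^k gives [2/(k+1) if k even, 0 if k odd]. Integrating term-by-term (or equivalently evaluating the antiderivative F(x) = -2*x^7/7 - 3*x^6/2 - x^5 + x^4/4 - 3*x^3 + x^2 - 2*x at the endpoints):
  F(1) − F(−1) = -183/28 − (169/28) = -88/7.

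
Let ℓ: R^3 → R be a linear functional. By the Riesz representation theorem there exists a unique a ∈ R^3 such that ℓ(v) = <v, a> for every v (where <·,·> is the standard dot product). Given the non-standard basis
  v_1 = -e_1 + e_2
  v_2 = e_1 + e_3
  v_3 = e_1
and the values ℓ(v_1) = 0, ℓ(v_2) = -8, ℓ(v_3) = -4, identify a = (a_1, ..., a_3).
a = (-4, -4, -4)

Write a = (a_1, ..., a_3) in the standard basis. For each basis vector v_i, ℓ(v_i) = <v_i, a> is a linear equation in the a_j's. Collect the n equations into a matrix system V a = ℓ, where row i of V is v_i (expressed in the standard basis). Since V is invertible (lower-triangular with 1s on the diagonal, up to permutation), solve by back-substitution:
  V =
[[-1, 1, 0],
 [1, 0, 1],
 [1, 0, 0]]
  V a = (0, -8, -4)
Solving gives a = (-4, -4, -4).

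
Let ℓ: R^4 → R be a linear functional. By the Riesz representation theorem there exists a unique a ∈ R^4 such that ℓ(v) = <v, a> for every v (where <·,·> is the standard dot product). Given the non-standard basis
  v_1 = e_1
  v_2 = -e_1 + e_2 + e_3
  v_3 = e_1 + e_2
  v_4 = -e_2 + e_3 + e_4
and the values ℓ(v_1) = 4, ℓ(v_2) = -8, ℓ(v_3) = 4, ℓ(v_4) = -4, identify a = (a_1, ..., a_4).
a = (4, 0, -4, 0)

Write a = (a_1, ..., a_4) in the standard basis. For each basis vector v_i, ℓ(v_i) = <v_i, a> is a linear equation in the a_j's. Collect the n equations into a matrix system V a = ℓ, where row i of V is v_i (expressed in the standard basis). Since V is invertible (lower-triangular with 1s on the diagonal, up to permutation), solve by back-substitution:
  V =
[[1, 0, 0, 0],
 [-1, 1, 1, 0],
 [1, 1, 0, 0],
 [0, -1, 1, 1]]
  V a = (4, -8, 4, -4)
Solving gives a = (4, 0, -4, 0).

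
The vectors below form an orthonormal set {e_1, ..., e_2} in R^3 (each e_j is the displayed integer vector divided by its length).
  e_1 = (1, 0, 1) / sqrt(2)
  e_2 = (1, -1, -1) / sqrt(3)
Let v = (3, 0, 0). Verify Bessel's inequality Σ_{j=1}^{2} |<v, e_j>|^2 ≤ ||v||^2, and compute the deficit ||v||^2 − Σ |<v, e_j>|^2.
Σ |<v, e_j>|^2 = 15/2; ||v||^2 = 9; deficit = 3/2

Write each e_j = u_j / sqrt(<u_j, u_j>) where u_j is the displayed integer vector. Then <v, e_j> = <v, u_j> / sqrt(<u_j, u_j>), so |<v, e_j>|^2 = <v, u_j>^2 / <u_j, u_j>.
Coefficients: <v, e_1> = 3/sqrt(2), <v, e_2> = 3/sqrt(3).
Square and sum: Σ |<v, e_j>|^2 = 15/2.
Compute ||v||^2 = v·v = 9.
Deficit = 9 − 15/2 = 3/2 ≥ 0, confirming Bessel's inequality. (The deficit equals ||v − Σ <v,e_j> e_j||^2, the squared distance from v to span{e_j}.)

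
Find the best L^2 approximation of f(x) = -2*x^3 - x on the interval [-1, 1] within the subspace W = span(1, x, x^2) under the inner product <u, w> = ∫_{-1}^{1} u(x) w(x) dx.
g(x) = -11*x/5

The best approximation g ∈ W is the orthogonal projection of f onto W. Writing g = a_0 + a_1 x + a_2 x^2, the coefficients solve the normal equations G · a = b where
  G_{ij} = <φ_i, φ_j> and b_i = <f, φ_i>, with φ_0 = 1, φ_1 = x, φ_2 = x^2.
G =
  [2, 0, 2/3]
  [0, 2/3, 0]
  [2/3, 0, 2/5],
b = (0, -22/15, 0).
Solving gives a_0 = 0, a_1 = -11/5, a_2 = 0, so
  g(x) = -11*x/5.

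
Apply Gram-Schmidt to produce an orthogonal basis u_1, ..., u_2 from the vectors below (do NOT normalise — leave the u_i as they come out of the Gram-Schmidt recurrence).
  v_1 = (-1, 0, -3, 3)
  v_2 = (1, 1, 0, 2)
Orthogonal basis:
  u_1 = (-1, 0, -3, 3)
  u_2 = (24/19, 1, 15/19, 23/19)

Apply the Gram-Schmidt recurrence
  u_1 = v_1
  u_i = v_i − Σ_{j<i} ((v_i · u_j) / (u_j · u_j)) · u_j.

Step by step this gives:
  u_1 = (-1, 0, -3, 3)
  u_2 = (24/19, 1, 15/19, 23/19)

Orthogonality check:
  u_2 · u_1 = 0 (should be 0)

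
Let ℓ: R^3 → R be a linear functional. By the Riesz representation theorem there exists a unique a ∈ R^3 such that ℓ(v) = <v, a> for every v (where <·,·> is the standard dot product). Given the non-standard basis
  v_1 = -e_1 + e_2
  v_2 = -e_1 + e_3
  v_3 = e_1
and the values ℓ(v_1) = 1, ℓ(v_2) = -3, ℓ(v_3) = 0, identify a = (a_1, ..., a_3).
a = (0, 1, -3)

Write a = (a_1, ..., a_3) in the standard basis. For each basis vector v_i, ℓ(v_i) = <v_i, a> is a linear equation in the a_j's. Collect the n equations into a matrix system V a = ℓ, where row i of V is v_i (expressed in the standard basis). Since V is invertible (lower-triangular with 1s on the diagonal, up to permutation), solve by back-substitution:
  V =
[[-1, 1, 0],
 [-1, 0, 1],
 [1, 0, 0]]
  V a = (1, -3, 0)
Solving gives a = (0, 1, -3).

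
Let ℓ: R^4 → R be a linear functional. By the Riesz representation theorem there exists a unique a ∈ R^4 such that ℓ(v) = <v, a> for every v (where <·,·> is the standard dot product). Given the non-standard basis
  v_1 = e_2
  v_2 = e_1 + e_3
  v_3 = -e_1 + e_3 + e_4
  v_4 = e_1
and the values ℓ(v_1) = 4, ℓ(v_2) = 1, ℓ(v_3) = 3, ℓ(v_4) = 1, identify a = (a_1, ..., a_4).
a = (1, 4, 0, 4)

Write a = (a_1, ..., a_4) in the standard basis. For each basis vector v_i, ℓ(v_i) = <v_i, a> is a linear equation in the a_j's. Collect the n equations into a matrix system V a = ℓ, where row i of V is v_i (expressed in the standard basis). Since V is invertible (lower-triangular with 1s on the diagonal, up to permutation), solve by back-substitution:
  V =
[[0, 1, 0, 0],
 [1, 0, 1, 0],
 [-1, 0, 1, 1],
 [1, 0, 0, 0]]
  V a = (4, 1, 3, 1)
Solving gives a = (1, 4, 0, 4).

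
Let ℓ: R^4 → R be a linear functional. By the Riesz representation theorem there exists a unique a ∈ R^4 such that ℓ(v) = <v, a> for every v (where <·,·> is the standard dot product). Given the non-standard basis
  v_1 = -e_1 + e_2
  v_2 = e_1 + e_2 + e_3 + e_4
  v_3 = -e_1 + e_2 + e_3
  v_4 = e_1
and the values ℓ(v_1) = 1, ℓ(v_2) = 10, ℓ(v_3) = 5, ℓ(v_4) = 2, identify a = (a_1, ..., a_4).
a = (2, 3, 4, 1)

Write a = (a_1, ..., a_4) in the standard basis. For each basis vector v_i, ℓ(v_i) = <v_i, a> is a linear equation in the a_j's. Collect the n equations into a matrix system V a = ℓ, where row i of V is v_i (expressed in the standard basis). Since V is invertible (lower-triangular with 1s on the diagonal, up to permutation), solve by back-substitution:
  V =
[[-1, 1, 0, 0],
 [1, 1, 1, 1],
 [-1, 1, 1, 0],
 [1, 0, 0, 0]]
  V a = (1, 10, 5, 2)
Solving gives a = (2, 3, 4, 1).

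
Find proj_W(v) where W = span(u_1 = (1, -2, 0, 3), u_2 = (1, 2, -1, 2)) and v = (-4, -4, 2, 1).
proj_W(v) = (-83/131, -590/131, 189/131, -60/131)

Set up U = [u_1 | ... | u_2] ∈ R^(4×2). The projector onto W = col(U) is P = U (U^T U)^(-1) U^T.
Compute U^T U =
  [14, 3]
  [3, 10],
and U^T v = (7, -12).
Solve U^T U · c = U^T v for the coefficients: c = (106/131, -189/131). The projection is proj_W(v) = U c.
Check: (v - proj_W(v)) · u_1 = 0  (should be 0).
Check: (v - proj_W(v)) · u_2 = 0  (should be 0).
Result: proj_W(v) = (-83/131, -590/131, 189/131, -60/131).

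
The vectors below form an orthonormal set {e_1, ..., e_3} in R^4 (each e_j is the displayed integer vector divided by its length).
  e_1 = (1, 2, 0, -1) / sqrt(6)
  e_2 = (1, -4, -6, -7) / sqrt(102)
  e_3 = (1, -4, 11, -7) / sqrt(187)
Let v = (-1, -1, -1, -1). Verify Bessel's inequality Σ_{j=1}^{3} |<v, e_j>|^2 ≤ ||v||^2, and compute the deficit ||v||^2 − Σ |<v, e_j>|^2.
Σ |<v, e_j>|^2 = 35/11; ||v||^2 = 4; deficit = 9/11

Write each e_j = u_j / sqrt(<u_j, u_j>) where u_j is the displayed integer vector. Then <v, e_j> = <v, u_j> / sqrt(<u_j, u_j>), so |<v, e_j>|^2 = <v, u_j>^2 / <u_j, u_j>.
Coefficients: <v, e_1> = -2/sqrt(6), <v, e_2> = 16/sqrt(102), <v, e_3> = -1/sqrt(187).
Square and sum: Σ |<v, e_j>|^2 = 35/11.
Compute ||v||^2 = v·v = 4.
Deficit = 4 − 35/11 = 9/11 ≥ 0, confirming Bessel's inequality. (The deficit equals ||v − Σ <v,e_j> e_j||^2, the squared distance from v to span{e_j}.)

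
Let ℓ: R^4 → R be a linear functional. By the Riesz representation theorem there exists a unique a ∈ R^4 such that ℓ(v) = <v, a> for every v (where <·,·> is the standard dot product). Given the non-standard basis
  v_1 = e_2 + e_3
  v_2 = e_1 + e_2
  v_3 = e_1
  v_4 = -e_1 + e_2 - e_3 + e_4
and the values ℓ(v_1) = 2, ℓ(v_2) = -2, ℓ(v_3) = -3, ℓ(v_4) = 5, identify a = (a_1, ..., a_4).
a = (-3, 1, 1, 2)

Write a = (a_1, ..., a_4) in the standard basis. For each basis vector v_i, ℓ(v_i) = <v_i, a> is a linear equation in the a_j's. Collect the n equations into a matrix system V a = ℓ, where row i of V is v_i (expressed in the standard basis). Since V is invertible (lower-triangular with 1s on the diagonal, up to permutation), solve by back-substitution:
  V =
[[0, 1, 1, 0],
 [1, 1, 0, 0],
 [1, 0, 0, 0],
 [-1, 1, -1, 1]]
  V a = (2, -2, -3, 5)
Solving gives a = (-3, 1, 1, 2).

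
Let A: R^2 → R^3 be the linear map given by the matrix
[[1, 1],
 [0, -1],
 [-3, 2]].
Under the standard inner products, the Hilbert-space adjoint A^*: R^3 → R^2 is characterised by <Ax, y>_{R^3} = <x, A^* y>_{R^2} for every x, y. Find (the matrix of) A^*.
A^* = A^T =
[[1, 0, -3],
 [1, -1, 2]]

For real matrices with standard dot products, the defining identity <Ax, y> = <x, A^* y> gives (Ax)^T y = x^T (A^*) y, i.e. x^T A^T y = x^T (A^*) y. Since this holds for all x, y, we must have A^* = A^T. Therefore
A^* =
[[1, 0, -3],
 [1, -1, 2]].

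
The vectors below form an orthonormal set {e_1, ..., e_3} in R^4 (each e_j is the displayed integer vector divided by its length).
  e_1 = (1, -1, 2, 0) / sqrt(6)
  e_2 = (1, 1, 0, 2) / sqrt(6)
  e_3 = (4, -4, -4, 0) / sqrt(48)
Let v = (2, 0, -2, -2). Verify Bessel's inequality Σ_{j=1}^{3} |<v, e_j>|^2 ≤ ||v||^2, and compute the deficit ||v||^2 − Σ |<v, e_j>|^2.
Σ |<v, e_j>|^2 = 20/3; ||v||^2 = 12; deficit = 16/3

Write each e_j = u_j / sqrt(<u_j, u_j>) where u_j is the displayed integer vector. Then <v, e_j> = <v, u_j> / sqrt(<u_j, u_j>), so |<v, e_j>|^2 = <v, u_j>^2 / <u_j, u_j>.
Coefficients: <v, e_1> = -2/sqrt(6), <v, e_2> = -2/sqrt(6), <v, e_3> = 16/sqrt(48).
Square and sum: Σ |<v, e_j>|^2 = 20/3.
Compute ||v||^2 = v·v = 12.
Deficit = 12 − 20/3 = 16/3 ≥ 0, confirming Bessel's inequality. (The deficit equals ||v − Σ <v,e_j> e_j||^2, the squared distance from v to span{e_j}.)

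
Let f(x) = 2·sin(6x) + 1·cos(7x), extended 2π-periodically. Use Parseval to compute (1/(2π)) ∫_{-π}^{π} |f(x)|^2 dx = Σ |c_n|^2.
Σ |c_n|^2 = 5/2

Expand |f|^2 and use orthogonality of {sin(nx), cos(mx)} on [-π, π]:
  ∫_{-π}^{π} sin(nx)^2 dx = π, ∫ cos(mx)^2 dx = π, and cross terms integrate to 0.
So ∫_{-π}^{π} f(x)^2 dx = 2^2 · π + 1^2 · π = (4 + 1)π.
Divide by 2π: (4 + 1)/2 = 5/2.
By Parseval, this equals Σ |c_n|^2.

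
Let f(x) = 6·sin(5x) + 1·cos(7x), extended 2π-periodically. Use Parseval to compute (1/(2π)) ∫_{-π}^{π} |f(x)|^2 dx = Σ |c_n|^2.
Σ |c_n|^2 = 37/2

Expand |f|^2 and use orthogonality of {sin(nx), cos(mx)} on [-π, π]:
  ∫_{-π}^{π} sin(nx)^2 dx = π, ∫ cos(mx)^2 dx = π, and cross terms integrate to 0.
So ∫_{-π}^{π} f(x)^2 dx = 6^2 · π + 1^2 · π = (36 + 1)π.
Divide by 2π: (36 + 1)/2 = 37/2.
By Parseval, this equals Σ |c_n|^2.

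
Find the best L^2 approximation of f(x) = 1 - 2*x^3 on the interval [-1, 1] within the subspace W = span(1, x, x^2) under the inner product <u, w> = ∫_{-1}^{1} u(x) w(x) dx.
g(x) = 1 - 6*x/5

The best approximation g ∈ W is the orthogonal projection of f onto W. Writing g = a_0 + a_1 x + a_2 x^2, the coefficients solve the normal equations G · a = b where
  G_{ij} = <φ_i, φ_j> and b_i = <f, φ_i>, with φ_0 = 1, φ_1 = x, φ_2 = x^2.
G =
  [2, 0, 2/3]
  [0, 2/3, 0]
  [2/3, 0, 2/5],
b = (2, -4/5, 2/3).
Solving gives a_0 = 1, a_1 = -6/5, a_2 = 0, so
  g(x) = 1 - 6*x/5.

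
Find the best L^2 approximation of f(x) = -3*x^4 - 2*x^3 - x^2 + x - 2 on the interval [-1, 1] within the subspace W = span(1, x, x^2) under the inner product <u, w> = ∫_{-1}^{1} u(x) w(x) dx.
g(x) = -25*x^2/7 - x/5 - 61/35

The best approximation g ∈ W is the orthogonal projection of f onto W. Writing g = a_0 + a_1 x + a_2 x^2, the coefficients solve the normal equations G · a = b where
  G_{ij} = <φ_i, φ_j> and b_i = <f, φ_i>, with φ_0 = 1, φ_1 = x, φ_2 = x^2.
G =
  [2, 0, 2/3]
  [0, 2/3, 0]
  [2/3, 0, 2/5],
b = (-88/15, -2/15, -272/105).
Solving gives a_0 = -61/35, a_1 = -1/5, a_2 = -25/7, so
  g(x) = -25*x^2/7 - x/5 - 61/35.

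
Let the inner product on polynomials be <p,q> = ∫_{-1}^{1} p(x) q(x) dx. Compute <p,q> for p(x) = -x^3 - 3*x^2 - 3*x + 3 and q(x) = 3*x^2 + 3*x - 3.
<p,q> = -84/5

Expand the product: p(x)·q(x) = -3*x^5 - 12*x^4 - 15*x^3 + 9*x^2 + 18*x - 9.
∫_{-1}^{1} of each monomial x^k gives [2/(k+1) if k even, 0 if k odd]. Integrating term-by-term (or equivalently evaluating the antiderivative F(x) = -x^6/2 - 12*x^5/5 - 15*x^4/4 + 3*x^3 + 9*x^2 - 9*x at the endpoints):
  F(1) − F(−1) = -73/20 − (263/20) = -84/5.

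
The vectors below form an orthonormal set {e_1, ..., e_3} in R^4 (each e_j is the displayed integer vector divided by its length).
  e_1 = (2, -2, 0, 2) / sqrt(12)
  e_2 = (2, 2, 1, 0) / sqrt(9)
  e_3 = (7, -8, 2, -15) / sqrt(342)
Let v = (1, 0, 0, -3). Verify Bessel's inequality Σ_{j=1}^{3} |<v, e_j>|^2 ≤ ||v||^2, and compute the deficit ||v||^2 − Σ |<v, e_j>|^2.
Σ |<v, e_j>|^2 = 184/19; ||v||^2 = 10; deficit = 6/19

Write each e_j = u_j / sqrt(<u_j, u_j>) where u_j is the displayed integer vector. Then <v, e_j> = <v, u_j> / sqrt(<u_j, u_j>), so |<v, e_j>|^2 = <v, u_j>^2 / <u_j, u_j>.
Coefficients: <v, e_1> = -4/sqrt(12), <v, e_2> = 2/sqrt(9), <v, e_3> = 52/sqrt(342).
Square and sum: Σ |<v, e_j>|^2 = 184/19.
Compute ||v||^2 = v·v = 10.
Deficit = 10 − 184/19 = 6/19 ≥ 0, confirming Bessel's inequality. (The deficit equals ||v − Σ <v,e_j> e_j||^2, the squared distance from v to span{e_j}.)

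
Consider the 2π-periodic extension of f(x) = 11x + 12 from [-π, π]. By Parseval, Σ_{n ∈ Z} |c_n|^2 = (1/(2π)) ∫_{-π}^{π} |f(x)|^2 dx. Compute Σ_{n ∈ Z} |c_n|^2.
Σ |c_n|^2 = 121π^2/3 + 144

Expand and integrate term by term over [-π, π]:
  ∫ (11x)^2 dx = 121·(2π^3/3); ∫ 2·11·(12)·x dx = 0 (odd integrand); ∫ 12^2 dx = 144·2π.
So (1/(2π)) ∫_{-π}^{π} (11x + 12)^2 dx = 121π^2/3 + 144 = 121π^2/3 + 144.
Parseval ⇒ Σ |c_n|^2 = 121π^2/3 + 144.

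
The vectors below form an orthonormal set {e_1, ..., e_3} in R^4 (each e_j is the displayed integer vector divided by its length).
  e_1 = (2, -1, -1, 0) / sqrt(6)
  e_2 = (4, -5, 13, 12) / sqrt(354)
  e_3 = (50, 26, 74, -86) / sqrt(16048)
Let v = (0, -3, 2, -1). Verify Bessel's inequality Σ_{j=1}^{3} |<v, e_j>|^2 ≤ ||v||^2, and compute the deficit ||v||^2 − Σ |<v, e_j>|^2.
Σ |<v, e_j>|^2 = 69/17; ||v||^2 = 14; deficit = 169/17

Write each e_j = u_j / sqrt(<u_j, u_j>) where u_j is the displayed integer vector. Then <v, e_j> = <v, u_j> / sqrt(<u_j, u_j>), so |<v, e_j>|^2 = <v, u_j>^2 / <u_j, u_j>.
Coefficients: <v, e_1> = 1/sqrt(6), <v, e_2> = 29/sqrt(354), <v, e_3> = 156/sqrt(16048).
Square and sum: Σ |<v, e_j>|^2 = 69/17.
Compute ||v||^2 = v·v = 14.
Deficit = 14 − 69/17 = 169/17 ≥ 0, confirming Bessel's inequality. (The deficit equals ||v − Σ <v,e_j> e_j||^2, the squared distance from v to span{e_j}.)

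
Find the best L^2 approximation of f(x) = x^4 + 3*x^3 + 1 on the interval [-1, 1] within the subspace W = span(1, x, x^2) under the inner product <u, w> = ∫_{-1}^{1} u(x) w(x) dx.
g(x) = 6*x^2/7 + 9*x/5 + 32/35

The best approximation g ∈ W is the orthogonal projection of f onto W. Writing g = a_0 + a_1 x + a_2 x^2, the coefficients solve the normal equations G · a = b where
  G_{ij} = <φ_i, φ_j> and b_i = <f, φ_i>, with φ_0 = 1, φ_1 = x, φ_2 = x^2.
G =
  [2, 0, 2/3]
  [0, 2/3, 0]
  [2/3, 0, 2/5],
b = (12/5, 6/5, 20/21).
Solving gives a_0 = 32/35, a_1 = 9/5, a_2 = 6/7, so
  g(x) = 6*x^2/7 + 9*x/5 + 32/35.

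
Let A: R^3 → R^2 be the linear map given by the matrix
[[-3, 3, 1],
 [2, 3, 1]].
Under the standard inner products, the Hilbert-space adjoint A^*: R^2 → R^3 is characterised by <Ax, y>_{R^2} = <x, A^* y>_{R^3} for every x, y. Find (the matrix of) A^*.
A^* = A^T =
[[-3, 2],
 [3, 3],
 [1, 1]]

For real matrices with standard dot products, the defining identity <Ax, y> = <x, A^* y> gives (Ax)^T y = x^T (A^*) y, i.e. x^T A^T y = x^T (A^*) y. Since this holds for all x, y, we must have A^* = A^T. Therefore
A^* =
[[-3, 2],
 [3, 3],
 [1, 1]].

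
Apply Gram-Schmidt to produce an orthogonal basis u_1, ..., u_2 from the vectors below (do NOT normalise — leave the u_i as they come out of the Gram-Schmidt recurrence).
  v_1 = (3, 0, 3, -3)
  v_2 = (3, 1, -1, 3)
Orthogonal basis:
  u_1 = (3, 0, 3, -3)
  u_2 = (10/3, 1, -2/3, 8/3)

Apply the Gram-Schmidt recurrence
  u_1 = v_1
  u_i = v_i − Σ_{j<i} ((v_i · u_j) / (u_j · u_j)) · u_j.

Step by step this gives:
  u_1 = (3, 0, 3, -3)
  u_2 = (10/3, 1, -2/3, 8/3)

Orthogonality check:
  u_2 · u_1 = 0 (should be 0)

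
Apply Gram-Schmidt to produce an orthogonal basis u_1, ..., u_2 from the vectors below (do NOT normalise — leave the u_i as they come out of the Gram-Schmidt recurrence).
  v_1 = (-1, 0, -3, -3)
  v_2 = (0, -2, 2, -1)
Orthogonal basis:
  u_1 = (-1, 0, -3, -3)
  u_2 = (-3/19, -2, 29/19, -28/19)

Apply the Gram-Schmidt recurrence
  u_1 = v_1
  u_i = v_i − Σ_{j<i} ((v_i · u_j) / (u_j · u_j)) · u_j.

Step by step this gives:
  u_1 = (-1, 0, -3, -3)
  u_2 = (-3/19, -2, 29/19, -28/19)

Orthogonality check:
  u_2 · u_1 = 0 (should be 0)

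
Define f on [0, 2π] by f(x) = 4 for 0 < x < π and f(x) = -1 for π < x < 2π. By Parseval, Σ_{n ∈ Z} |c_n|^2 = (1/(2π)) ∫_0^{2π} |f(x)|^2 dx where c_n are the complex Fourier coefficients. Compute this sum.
Σ |c_n|^2 = 17/2

Parseval equates the L^2 energy of f (normalised by 1/(2π)) with the ℓ^2 sum of its Fourier coefficients: (1/(2π)) ∫_0^{2π} |f|^2 = Σ |c_n|^2.
Compute the left side: (1/(2π)) [∫_0^π 4^2 dx + ∫_π^{2π} (-1)^2 dx] = (1/(2π)) · (16π + 1π) = (16 + 1)/2 = 17/2.
So Σ_{n ∈ Z} |c_n|^2 = 17/2.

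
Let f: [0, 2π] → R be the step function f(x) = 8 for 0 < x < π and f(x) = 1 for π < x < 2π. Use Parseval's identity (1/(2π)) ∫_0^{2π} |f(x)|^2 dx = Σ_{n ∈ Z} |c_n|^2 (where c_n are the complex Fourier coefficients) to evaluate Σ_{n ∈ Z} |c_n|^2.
Σ |c_n|^2 = 65/2

Parseval equates the L^2 energy of f (normalised by 1/(2π)) with the ℓ^2 sum of its Fourier coefficients: (1/(2π)) ∫_0^{2π} |f|^2 = Σ |c_n|^2.
Compute the left side: (1/(2π)) [∫_0^π 8^2 dx + ∫_π^{2π} 1^2 dx] = (1/(2π)) · (64π + 1π) = (64 + 1)/2 = 65/2.
So Σ_{n ∈ Z} |c_n|^2 = 65/2.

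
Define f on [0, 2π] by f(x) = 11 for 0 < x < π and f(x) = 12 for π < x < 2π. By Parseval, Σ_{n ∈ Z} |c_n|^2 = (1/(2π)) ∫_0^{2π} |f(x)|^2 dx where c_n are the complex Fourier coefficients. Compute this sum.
Σ |c_n|^2 = 265/2

Parseval equates the L^2 energy of f (normalised by 1/(2π)) with the ℓ^2 sum of its Fourier coefficients: (1/(2π)) ∫_0^{2π} |f|^2 = Σ |c_n|^2.
Compute the left side: (1/(2π)) [∫_0^π 11^2 dx + ∫_π^{2π} 12^2 dx] = (1/(2π)) · (121π + 144π) = (121 + 144)/2 = 265/2.
So Σ_{n ∈ Z} |c_n|^2 = 265/2.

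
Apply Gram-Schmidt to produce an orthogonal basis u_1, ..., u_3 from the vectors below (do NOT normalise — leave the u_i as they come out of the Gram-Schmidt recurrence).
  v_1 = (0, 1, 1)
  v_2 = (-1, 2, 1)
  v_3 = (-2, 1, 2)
Orthogonal basis:
  u_1 = (0, 1, 1)
  u_2 = (-1, 1/2, -1/2)
  u_3 = (-1, -1, 1)

Apply the Gram-Schmidt recurrence
  u_1 = v_1
  u_i = v_i − Σ_{j<i} ((v_i · u_j) / (u_j · u_j)) · u_j.

Step by step this gives:
  u_1 = (0, 1, 1)
  u_2 = (-1, 1/2, -1/2)
  u_3 = (-1, -1, 1)

Orthogonality check:
  u_2 · u_1 = 0 (should be 0)
  u_3 · u_1 = 0 (should be 0)
  u_3 · u_2 = 0 (should be 0)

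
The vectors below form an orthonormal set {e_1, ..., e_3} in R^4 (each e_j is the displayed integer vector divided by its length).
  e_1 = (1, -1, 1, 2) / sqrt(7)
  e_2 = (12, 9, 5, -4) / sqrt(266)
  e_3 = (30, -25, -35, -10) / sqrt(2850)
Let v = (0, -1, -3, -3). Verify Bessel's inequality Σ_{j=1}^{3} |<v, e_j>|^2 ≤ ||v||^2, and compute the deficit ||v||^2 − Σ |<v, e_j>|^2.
Σ |<v, e_j>|^2 = 56/3; ||v||^2 = 19; deficit = 1/3

Write each e_j = u_j / sqrt(<u_j, u_j>) where u_j is the displayed integer vector. Then <v, e_j> = <v, u_j> / sqrt(<u_j, u_j>), so |<v, e_j>|^2 = <v, u_j>^2 / <u_j, u_j>.
Coefficients: <v, e_1> = -8/sqrt(7), <v, e_2> = -12/sqrt(266), <v, e_3> = 160/sqrt(2850).
Square and sum: Σ |<v, e_j>|^2 = 56/3.
Compute ||v||^2 = v·v = 19.
Deficit = 19 − 56/3 = 1/3 ≥ 0, confirming Bessel's inequality. (The deficit equals ||v − Σ <v,e_j> e_j||^2, the squared distance from v to span{e_j}.)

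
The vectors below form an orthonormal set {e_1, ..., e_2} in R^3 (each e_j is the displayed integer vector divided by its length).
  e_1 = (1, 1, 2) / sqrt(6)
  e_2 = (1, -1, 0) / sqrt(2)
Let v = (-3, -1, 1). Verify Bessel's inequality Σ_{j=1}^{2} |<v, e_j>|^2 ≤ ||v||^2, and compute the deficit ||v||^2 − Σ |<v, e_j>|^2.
Σ |<v, e_j>|^2 = 8/3; ||v||^2 = 11; deficit = 25/3

Write each e_j = u_j / sqrt(<u_j, u_j>) where u_j is the displayed integer vector. Then <v, e_j> = <v, u_j> / sqrt(<u_j, u_j>), so |<v, e_j>|^2 = <v, u_j>^2 / <u_j, u_j>.
Coefficients: <v, e_1> = -2/sqrt(6), <v, e_2> = -2/sqrt(2).
Square and sum: Σ |<v, e_j>|^2 = 8/3.
Compute ||v||^2 = v·v = 11.
Deficit = 11 − 8/3 = 25/3 ≥ 0, confirming Bessel's inequality. (The deficit equals ||v − Σ <v,e_j> e_j||^2, the squared distance from v to span{e_j}.)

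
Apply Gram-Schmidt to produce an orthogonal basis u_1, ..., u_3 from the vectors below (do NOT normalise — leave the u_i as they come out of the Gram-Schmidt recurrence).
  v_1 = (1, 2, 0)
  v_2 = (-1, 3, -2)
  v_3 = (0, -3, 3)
Orthogonal basis:
  u_1 = (1, 2, 0)
  u_2 = (-2, 1, -2)
  u_3 = (-4/5, 2/5, 1)

Apply the Gram-Schmidt recurrence
  u_1 = v_1
  u_i = v_i − Σ_{j<i} ((v_i · u_j) / (u_j · u_j)) · u_j.

Step by step this gives:
  u_1 = (1, 2, 0)
  u_2 = (-2, 1, -2)
  u_3 = (-4/5, 2/5, 1)

Orthogonality check:
  u_2 · u_1 = 0 (should be 0)
  u_3 · u_1 = 0 (should be 0)
  u_3 · u_2 = 0 (should be 0)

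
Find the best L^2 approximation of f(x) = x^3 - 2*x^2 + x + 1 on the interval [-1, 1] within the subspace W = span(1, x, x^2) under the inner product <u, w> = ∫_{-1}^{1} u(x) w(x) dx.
g(x) = -2*x^2 + 8*x/5 + 1

The best approximation g ∈ W is the orthogonal projection of f onto W. Writing g = a_0 + a_1 x + a_2 x^2, the coefficients solve the normal equations G · a = b where
  G_{ij} = <φ_i, φ_j> and b_i = <f, φ_i>, with φ_0 = 1, φ_1 = x, φ_2 = x^2.
G =
  [2, 0, 2/3]
  [0, 2/3, 0]
  [2/3, 0, 2/5],
b = (2/3, 16/15, -2/15).
Solving gives a_0 = 1, a_1 = 8/5, a_2 = -2, so
  g(x) = -2*x^2 + 8*x/5 + 1.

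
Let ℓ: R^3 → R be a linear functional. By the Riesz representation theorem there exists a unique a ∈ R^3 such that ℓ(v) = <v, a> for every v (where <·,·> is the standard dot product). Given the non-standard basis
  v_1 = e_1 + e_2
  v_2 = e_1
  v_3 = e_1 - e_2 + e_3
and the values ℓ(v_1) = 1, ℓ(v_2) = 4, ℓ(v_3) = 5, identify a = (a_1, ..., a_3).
a = (4, -3, -2)

Write a = (a_1, ..., a_3) in the standard basis. For each basis vector v_i, ℓ(v_i) = <v_i, a> is a linear equation in the a_j's. Collect the n equations into a matrix system V a = ℓ, where row i of V is v_i (expressed in the standard basis). Since V is invertible (lower-triangular with 1s on the diagonal, up to permutation), solve by back-substitution:
  V =
[[1, 1, 0],
 [1, 0, 0],
 [1, -1, 1]]
  V a = (1, 4, 5)
Solving gives a = (4, -3, -2).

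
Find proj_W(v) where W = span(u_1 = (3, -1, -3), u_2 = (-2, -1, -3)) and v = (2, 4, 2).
proj_W(v) = (2, 1, 3)

Set up U = [u_1 | ... | u_2] ∈ R^(3×2). The projector onto W = col(U) is P = U (U^T U)^(-1) U^T.
Compute U^T U =
  [19, 4]
  [4, 14],
and U^T v = (-4, -14).
Solve U^T U · c = U^T v for the coefficients: c = (0, -1). The projection is proj_W(v) = U c.
Check: (v - proj_W(v)) · u_1 = 0  (should be 0).
Check: (v - proj_W(v)) · u_2 = 0  (should be 0).
Result: proj_W(v) = (2, 1, 3).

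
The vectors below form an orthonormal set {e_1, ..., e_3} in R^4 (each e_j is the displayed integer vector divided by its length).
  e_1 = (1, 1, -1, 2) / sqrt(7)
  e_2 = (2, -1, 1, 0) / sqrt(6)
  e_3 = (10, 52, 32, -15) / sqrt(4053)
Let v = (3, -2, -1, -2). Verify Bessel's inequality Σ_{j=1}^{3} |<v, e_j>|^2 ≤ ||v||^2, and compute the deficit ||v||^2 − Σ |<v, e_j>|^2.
Σ |<v, e_j>|^2 = 3923/386; ||v||^2 = 18; deficit = 3025/386

Write each e_j = u_j / sqrt(<u_j, u_j>) where u_j is the displayed integer vector. Then <v, e_j> = <v, u_j> / sqrt(<u_j, u_j>), so |<v, e_j>|^2 = <v, u_j>^2 / <u_j, u_j>.
Coefficients: <v, e_1> = -2/sqrt(7), <v, e_2> = 7/sqrt(6), <v, e_3> = -76/sqrt(4053).
Square and sum: Σ |<v, e_j>|^2 = 3923/386.
Compute ||v||^2 = v·v = 18.
Deficit = 18 − 3923/386 = 3025/386 ≥ 0, confirming Bessel's inequality. (The deficit equals ||v − Σ <v,e_j> e_j||^2, the squared distance from v to span{e_j}.)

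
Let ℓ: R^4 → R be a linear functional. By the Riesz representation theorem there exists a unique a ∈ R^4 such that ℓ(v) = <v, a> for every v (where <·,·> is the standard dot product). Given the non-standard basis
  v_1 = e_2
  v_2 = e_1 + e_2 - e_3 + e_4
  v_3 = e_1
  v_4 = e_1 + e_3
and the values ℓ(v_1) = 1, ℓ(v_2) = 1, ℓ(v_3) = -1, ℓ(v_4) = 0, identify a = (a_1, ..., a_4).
a = (-1, 1, 1, 2)

Write a = (a_1, ..., a_4) in the standard basis. For each basis vector v_i, ℓ(v_i) = <v_i, a> is a linear equation in the a_j's. Collect the n equations into a matrix system V a = ℓ, where row i of V is v_i (expressed in the standard basis). Since V is invertible (lower-triangular with 1s on the diagonal, up to permutation), solve by back-substitution:
  V =
[[0, 1, 0, 0],
 [1, 1, -1, 1],
 [1, 0, 0, 0],
 [1, 0, 1, 0]]
  V a = (1, 1, -1, 0)
Solving gives a = (-1, 1, 1, 2).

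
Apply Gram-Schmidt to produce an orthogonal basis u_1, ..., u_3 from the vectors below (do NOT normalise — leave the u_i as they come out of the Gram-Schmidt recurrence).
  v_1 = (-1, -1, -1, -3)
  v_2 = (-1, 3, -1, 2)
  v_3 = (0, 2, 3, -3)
Orthogonal basis:
  u_1 = (-1, -1, -1, -3)
  u_2 = (-19/12, 29/12, -19/12, 1/4)
  u_3 = (31/131, 325/131, 424/131, -260/131)

Apply the Gram-Schmidt recurrence
  u_1 = v_1
  u_i = v_i − Σ_{j<i} ((v_i · u_j) / (u_j · u_j)) · u_j.

Step by step this gives:
  u_1 = (-1, -1, -1, -3)
  u_2 = (-19/12, 29/12, -19/12, 1/4)
  u_3 = (31/131, 325/131, 424/131, -260/131)

Orthogonality check:
  u_2 · u_1 = 0 (should be 0)
  u_3 · u_1 = 0 (should be 0)
  u_3 · u_2 = 0 (should be 0)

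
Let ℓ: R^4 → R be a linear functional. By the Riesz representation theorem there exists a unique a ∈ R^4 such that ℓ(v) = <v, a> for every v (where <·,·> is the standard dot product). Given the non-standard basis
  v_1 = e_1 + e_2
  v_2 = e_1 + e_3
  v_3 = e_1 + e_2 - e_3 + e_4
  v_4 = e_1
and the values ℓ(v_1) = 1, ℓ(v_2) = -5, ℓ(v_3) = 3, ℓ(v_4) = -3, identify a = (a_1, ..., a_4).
a = (-3, 4, -2, 0)

Write a = (a_1, ..., a_4) in the standard basis. For each basis vector v_i, ℓ(v_i) = <v_i, a> is a linear equation in the a_j's. Collect the n equations into a matrix system V a = ℓ, where row i of V is v_i (expressed in the standard basis). Since V is invertible (lower-triangular with 1s on the diagonal, up to permutation), solve by back-substitution:
  V =
[[1, 1, 0, 0],
 [1, 0, 1, 0],
 [1, 1, -1, 1],
 [1, 0, 0, 0]]
  V a = (1, -5, 3, -3)
Solving gives a = (-3, 4, -2, 0).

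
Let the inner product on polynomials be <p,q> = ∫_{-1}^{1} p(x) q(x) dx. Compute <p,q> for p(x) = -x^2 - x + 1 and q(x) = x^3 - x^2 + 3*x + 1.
<p,q> = -4/3

Expand the product: p(x)·q(x) = -x^5 - x^3 - 5*x^2 + 2*x + 1.
∫_{-1}^{1} of each monomial x^k gives [2/(k+1) if k even, 0 if k odd]. Integrating term-by-term (or equivalently evaluating the antiderivative F(x) = -x^6/6 - x^4/4 - 5*x^3/3 + x^2 + x at the endpoints):
  F(1) − F(−1) = -1/12 − (5/4) = -4/3.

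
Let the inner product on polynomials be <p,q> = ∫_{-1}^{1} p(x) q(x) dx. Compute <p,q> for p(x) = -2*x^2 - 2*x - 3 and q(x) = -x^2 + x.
<p,q> = 22/15

Expand the product: p(x)·q(x) = 2*x^4 + x^2 - 3*x.
∫_{-1}^{1} of each monomial x^k gives [2/(k+1) if k even, 0 if k odd]. Integrating term-by-term (or equivalently evaluating the antiderivative F(x) = 2*x^5/5 + x^3/3 - 3*x^2/2 at the endpoints):
  F(1) − F(−1) = -23/30 − (-67/30) = 22/15.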